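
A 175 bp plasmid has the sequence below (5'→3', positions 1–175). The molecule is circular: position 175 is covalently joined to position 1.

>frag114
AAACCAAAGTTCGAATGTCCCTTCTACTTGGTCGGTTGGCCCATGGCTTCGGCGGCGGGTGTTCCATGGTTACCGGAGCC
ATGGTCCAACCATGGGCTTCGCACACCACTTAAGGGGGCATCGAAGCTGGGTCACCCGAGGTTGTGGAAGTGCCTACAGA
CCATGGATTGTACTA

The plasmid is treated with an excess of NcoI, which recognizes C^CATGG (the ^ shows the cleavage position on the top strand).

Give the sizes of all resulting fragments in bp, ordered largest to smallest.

NcoI sites (CCATGG) start at positions 41, 64, 79, 90, 161.
NcoI cuts after the first base of each site, so after positions 41, 64, 79, 90, 161.
Circular molecule, 5 cuts → 5 fragments:
  42–64 → 23 bp
  65–79 → 15 bp
  80–90 → 11 bp
  91–161 → 71 bp
  162–175 then 1–41 → 14 + 41 = 55 bp
Sorted largest to smallest: 71, 55, 23, 15, 11 bp.

71, 55, 23, 15, 11 bp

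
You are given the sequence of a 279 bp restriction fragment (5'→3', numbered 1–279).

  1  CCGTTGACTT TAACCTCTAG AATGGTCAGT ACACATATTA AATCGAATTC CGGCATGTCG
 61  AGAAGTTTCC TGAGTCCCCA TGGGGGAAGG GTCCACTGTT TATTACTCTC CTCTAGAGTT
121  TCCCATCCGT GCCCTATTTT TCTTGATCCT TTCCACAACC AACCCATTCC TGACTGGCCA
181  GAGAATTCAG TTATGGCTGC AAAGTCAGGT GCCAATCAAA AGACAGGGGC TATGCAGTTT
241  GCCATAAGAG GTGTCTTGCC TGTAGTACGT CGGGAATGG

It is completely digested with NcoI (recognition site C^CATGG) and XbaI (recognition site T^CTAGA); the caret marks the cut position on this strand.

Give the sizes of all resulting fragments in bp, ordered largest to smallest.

The NcoI site (CCATGG) starts at position 78.
NcoI cuts after the first base of each site, so after position 78.
XbaI sites (TCTAGA) start at positions 16, 112.
XbaI cuts after the first base of each site, so after positions 16, 112.
Combined cut positions: 16, 78, 112.
Linear molecule, 3 cuts → 4 fragments:
  1–16 → 16 bp
  17–78 → 62 bp
  79–112 → 34 bp
  113–279 → 167 bp
Sorted largest to smallest: 167, 62, 34, 16 bp.

167, 62, 34, 16 bp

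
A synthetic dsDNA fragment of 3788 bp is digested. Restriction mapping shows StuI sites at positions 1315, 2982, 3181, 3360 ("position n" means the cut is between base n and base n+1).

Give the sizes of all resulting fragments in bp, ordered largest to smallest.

1667, 1315, 428, 199, 179 bp

Linear molecule, 4 cuts → 5 fragments:
  1315 − 0 = 1315 bp
  2982 − 1315 = 1667 bp
  3181 − 2982 = 199 bp
  3360 − 3181 = 179 bp
  3788 − 3360 = 428 bp
Sorted largest to smallest: 1667, 1315, 428, 199, 179 bp.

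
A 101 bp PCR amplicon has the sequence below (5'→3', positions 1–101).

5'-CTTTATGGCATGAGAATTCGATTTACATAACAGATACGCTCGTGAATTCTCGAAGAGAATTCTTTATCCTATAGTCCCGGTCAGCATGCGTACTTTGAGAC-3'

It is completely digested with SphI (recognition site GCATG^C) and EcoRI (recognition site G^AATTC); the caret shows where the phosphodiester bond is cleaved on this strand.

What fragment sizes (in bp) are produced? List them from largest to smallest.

The SphI site (GCATGC) starts at position 84.
SphI cuts after base 5 of each site (before the last base), so after position 88.
EcoRI sites (GAATTC) start at positions 14, 44, 57.
EcoRI cuts after the first base of each site, so after positions 14, 44, 57.
Combined cut positions: 14, 44, 57, 88.
Linear molecule, 4 cuts → 5 fragments:
  1–14 → 14 bp
  15–44 → 30 bp
  45–57 → 13 bp
  58–88 → 31 bp
  89–101 → 13 bp
Sorted largest to smallest: 31, 30, 14, 13, 13 bp.

31, 30, 14, 13, 13 bp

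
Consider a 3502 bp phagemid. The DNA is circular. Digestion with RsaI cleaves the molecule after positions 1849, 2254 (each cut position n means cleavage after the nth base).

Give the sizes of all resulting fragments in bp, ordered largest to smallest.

3097, 405 bp

Circular molecule, 2 cuts → 2 fragments:
  2254 − 1849 = 405 bp
  wrap: 3502 − 2254 + 1849 = 3097 bp
Sorted largest to smallest: 3097, 405 bp.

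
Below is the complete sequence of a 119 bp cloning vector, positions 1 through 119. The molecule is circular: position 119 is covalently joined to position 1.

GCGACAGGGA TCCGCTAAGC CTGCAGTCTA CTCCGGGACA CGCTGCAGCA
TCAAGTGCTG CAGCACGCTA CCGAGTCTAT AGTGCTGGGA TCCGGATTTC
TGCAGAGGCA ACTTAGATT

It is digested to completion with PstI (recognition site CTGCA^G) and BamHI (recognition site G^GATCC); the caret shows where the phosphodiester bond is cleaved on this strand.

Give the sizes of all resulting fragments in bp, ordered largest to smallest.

PstI sites (CTGCAG) start at positions 21, 43, 58, 100.
PstI cuts after base 5 of each site (before the last base), so after positions 25, 47, 62, 104.
BamHI sites (GGATCC) start at positions 8, 88.
BamHI cuts after the first base of each site, so after positions 8, 88.
Combined cut positions: 8, 25, 47, 62, 88, 104.
Circular molecule, 6 cuts → 6 fragments:
  9–25 → 17 bp
  26–47 → 22 bp
  48–62 → 15 bp
  63–88 → 26 bp
  89–104 → 16 bp
  105–119 then 1–8 → 15 + 8 = 23 bp
Sorted largest to smallest: 26, 23, 22, 17, 16, 15 bp.

26, 23, 22, 17, 16, 15 bp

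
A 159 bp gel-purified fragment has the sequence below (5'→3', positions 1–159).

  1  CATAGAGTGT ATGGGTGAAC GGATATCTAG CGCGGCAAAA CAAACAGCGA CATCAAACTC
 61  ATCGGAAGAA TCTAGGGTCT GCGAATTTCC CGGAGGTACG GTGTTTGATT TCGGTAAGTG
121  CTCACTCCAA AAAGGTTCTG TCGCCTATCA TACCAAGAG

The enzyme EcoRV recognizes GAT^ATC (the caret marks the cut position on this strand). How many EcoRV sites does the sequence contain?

1

GATATC occurs starting at position 22.
EcoRV cuts at 1 site.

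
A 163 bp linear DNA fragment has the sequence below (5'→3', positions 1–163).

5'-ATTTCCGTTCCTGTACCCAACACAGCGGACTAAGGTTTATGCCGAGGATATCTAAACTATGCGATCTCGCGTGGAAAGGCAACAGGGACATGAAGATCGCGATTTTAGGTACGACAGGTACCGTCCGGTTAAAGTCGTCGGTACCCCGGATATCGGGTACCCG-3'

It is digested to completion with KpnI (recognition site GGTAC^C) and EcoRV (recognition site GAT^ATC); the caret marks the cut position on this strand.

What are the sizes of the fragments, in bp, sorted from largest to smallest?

KpnI sites (GGTACC) start at positions 117, 140, 156.
KpnI cuts after base 5 of each site (before the last base), so after positions 121, 144, 160.
EcoRV sites (GATATC) start at positions 47, 149.
EcoRV cuts after base 3 of each site, so after positions 49, 151.
Combined cut positions: 49, 121, 144, 151, 160.
Linear molecule, 5 cuts → 6 fragments:
  1–49 → 49 bp
  50–121 → 72 bp
  122–144 → 23 bp
  145–151 → 7 bp
  152–160 → 9 bp
  161–163 → 3 bp
Sorted largest to smallest: 72, 49, 23, 9, 7, 3 bp.

72, 49, 23, 9, 7, 3 bp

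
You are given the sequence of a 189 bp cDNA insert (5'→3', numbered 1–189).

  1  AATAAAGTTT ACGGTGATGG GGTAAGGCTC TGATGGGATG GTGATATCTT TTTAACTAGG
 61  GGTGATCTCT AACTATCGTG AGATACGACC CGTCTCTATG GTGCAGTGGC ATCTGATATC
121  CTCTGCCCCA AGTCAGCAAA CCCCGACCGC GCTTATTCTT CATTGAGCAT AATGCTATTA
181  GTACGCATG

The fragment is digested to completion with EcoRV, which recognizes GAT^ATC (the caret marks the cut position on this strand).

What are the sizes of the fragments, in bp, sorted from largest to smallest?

72, 72, 45 bp

EcoRV sites (GATATC) start at positions 43, 115.
EcoRV cuts after base 3 of each site, so after positions 45, 117.
Linear molecule, 2 cuts → 3 fragments:
  1–45 → 45 bp
  46–117 → 72 bp
  118–189 → 72 bp
Sorted largest to smallest: 72, 72, 45 bp.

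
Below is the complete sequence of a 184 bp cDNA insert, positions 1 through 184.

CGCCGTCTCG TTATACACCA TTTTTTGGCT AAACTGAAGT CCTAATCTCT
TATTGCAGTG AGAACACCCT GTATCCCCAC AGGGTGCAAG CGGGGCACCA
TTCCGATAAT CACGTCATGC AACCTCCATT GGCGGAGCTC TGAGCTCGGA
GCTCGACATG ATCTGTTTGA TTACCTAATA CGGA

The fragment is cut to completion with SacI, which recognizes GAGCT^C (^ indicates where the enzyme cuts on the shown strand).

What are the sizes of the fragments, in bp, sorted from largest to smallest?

139, 31, 7, 7 bp

SacI sites (GAGCTC) start at positions 135, 142, 149.
SacI cuts after base 5 of each site (before the last base), so after positions 139, 146, 153.
Linear molecule, 3 cuts → 4 fragments:
  1–139 → 139 bp
  140–146 → 7 bp
  147–153 → 7 bp
  154–184 → 31 bp
Sorted largest to smallest: 139, 31, 7, 7 bp.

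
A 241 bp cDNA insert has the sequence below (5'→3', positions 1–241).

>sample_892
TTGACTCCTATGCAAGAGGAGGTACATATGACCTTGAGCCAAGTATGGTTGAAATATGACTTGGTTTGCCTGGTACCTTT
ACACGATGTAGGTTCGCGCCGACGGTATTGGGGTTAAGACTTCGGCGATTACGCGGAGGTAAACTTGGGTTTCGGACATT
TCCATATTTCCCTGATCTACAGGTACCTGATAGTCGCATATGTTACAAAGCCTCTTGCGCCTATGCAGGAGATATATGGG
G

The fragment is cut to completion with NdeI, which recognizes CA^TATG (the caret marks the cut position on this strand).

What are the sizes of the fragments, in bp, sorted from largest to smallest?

NdeI sites (CATATG) start at positions 25, 197.
NdeI cuts after base 2 of each site, so after positions 26, 198.
Linear molecule, 2 cuts → 3 fragments:
  1–26 → 26 bp
  27–198 → 172 bp
  199–241 → 43 bp
Sorted largest to smallest: 172, 43, 26 bp.

172, 43, 26 bp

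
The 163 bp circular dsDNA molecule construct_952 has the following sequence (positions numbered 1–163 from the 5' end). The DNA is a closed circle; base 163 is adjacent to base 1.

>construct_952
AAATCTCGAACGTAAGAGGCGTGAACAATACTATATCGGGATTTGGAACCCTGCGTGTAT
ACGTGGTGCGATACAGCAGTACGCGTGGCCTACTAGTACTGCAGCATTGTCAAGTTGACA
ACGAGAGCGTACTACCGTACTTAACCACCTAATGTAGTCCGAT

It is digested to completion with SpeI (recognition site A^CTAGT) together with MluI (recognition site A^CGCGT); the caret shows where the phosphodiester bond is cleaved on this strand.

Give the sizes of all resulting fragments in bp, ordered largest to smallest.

152, 11 bp

The SpeI site (ACTAGT) starts at position 92.
SpeI cuts after the first base of each site, so after position 92.
The MluI site (ACGCGT) starts at position 81.
MluI cuts after the first base of each site, so after position 81.
Combined cut positions: 81, 92.
Circular molecule, 2 cuts → 2 fragments:
  82–92 → 11 bp
  93–163 then 1–81 → 71 + 81 = 152 bp
Sorted largest to smallest: 152, 11 bp.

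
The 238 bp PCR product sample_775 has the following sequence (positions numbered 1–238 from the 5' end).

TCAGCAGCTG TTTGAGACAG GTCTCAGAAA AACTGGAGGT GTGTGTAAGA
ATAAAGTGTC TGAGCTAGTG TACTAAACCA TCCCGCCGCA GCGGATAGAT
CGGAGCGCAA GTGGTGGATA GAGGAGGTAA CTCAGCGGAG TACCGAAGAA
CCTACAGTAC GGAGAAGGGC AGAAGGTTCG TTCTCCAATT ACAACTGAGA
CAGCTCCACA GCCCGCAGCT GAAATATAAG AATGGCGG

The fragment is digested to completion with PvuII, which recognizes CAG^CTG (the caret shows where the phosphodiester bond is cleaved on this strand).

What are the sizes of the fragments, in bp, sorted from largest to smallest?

211, 20, 7 bp

PvuII sites (CAGCTG) start at positions 5, 216.
PvuII cuts after base 3 of each site, so after positions 7, 218.
Linear molecule, 2 cuts → 3 fragments:
  1–7 → 7 bp
  8–218 → 211 bp
  219–238 → 20 bp
Sorted largest to smallest: 211, 20, 7 bp.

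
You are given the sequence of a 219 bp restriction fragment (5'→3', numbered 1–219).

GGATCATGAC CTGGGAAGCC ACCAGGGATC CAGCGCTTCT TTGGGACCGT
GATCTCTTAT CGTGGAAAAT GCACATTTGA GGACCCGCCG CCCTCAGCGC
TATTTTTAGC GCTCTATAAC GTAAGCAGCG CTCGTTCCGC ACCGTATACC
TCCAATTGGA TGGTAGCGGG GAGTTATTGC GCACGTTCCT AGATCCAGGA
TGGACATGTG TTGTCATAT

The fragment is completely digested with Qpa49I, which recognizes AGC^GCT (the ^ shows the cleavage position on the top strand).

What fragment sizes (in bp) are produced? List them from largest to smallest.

Qpa49I sites (AGCGCT) start at positions 32, 96, 108, 127.
Qpa49I cuts after base 3 of each site, so after positions 34, 98, 110, 129.
Linear molecule, 4 cuts → 5 fragments:
  1–34 → 34 bp
  35–98 → 64 bp
  99–110 → 12 bp
  111–129 → 19 bp
  130–219 → 90 bp
Sorted largest to smallest: 90, 64, 34, 19, 12 bp.

90, 64, 34, 19, 12 bp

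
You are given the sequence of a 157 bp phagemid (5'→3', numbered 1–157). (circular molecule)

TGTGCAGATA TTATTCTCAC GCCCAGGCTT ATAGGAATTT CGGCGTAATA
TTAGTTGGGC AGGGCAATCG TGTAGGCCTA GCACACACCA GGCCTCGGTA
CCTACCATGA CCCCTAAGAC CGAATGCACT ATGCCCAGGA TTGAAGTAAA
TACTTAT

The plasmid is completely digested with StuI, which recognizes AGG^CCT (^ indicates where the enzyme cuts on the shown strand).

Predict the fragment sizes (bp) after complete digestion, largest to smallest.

141, 16 bp

StuI sites (AGGCCT) start at positions 74, 90.
StuI cuts after base 3 of each site, so after positions 76, 92.
Circular molecule, 2 cuts → 2 fragments:
  77–92 → 16 bp
  93–157 then 1–76 → 65 + 76 = 141 bp
Sorted largest to smallest: 141, 16 bp.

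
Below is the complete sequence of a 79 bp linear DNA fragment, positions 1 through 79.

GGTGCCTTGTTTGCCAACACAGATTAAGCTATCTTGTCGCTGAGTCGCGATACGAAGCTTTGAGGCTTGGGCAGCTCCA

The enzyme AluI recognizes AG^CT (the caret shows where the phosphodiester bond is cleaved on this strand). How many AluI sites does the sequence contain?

AGCT occurs starting at positions 27, 56, 73.
AluI cuts at 3 sites.

3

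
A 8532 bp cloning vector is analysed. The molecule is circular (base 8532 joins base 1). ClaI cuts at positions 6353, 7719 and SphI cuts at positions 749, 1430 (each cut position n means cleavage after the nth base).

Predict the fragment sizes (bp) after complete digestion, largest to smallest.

4923, 1562, 1366, 681 bp

Combined cut positions (sorted): 749, 1430, 6353, 7719.
Circular molecule, 4 cuts → 4 fragments:
  1430 − 749 = 681 bp
  6353 − 1430 = 4923 bp
  7719 − 6353 = 1366 bp
  wrap: 8532 − 7719 + 749 = 1562 bp
Sorted largest to smallest: 4923, 1562, 1366, 681 bp.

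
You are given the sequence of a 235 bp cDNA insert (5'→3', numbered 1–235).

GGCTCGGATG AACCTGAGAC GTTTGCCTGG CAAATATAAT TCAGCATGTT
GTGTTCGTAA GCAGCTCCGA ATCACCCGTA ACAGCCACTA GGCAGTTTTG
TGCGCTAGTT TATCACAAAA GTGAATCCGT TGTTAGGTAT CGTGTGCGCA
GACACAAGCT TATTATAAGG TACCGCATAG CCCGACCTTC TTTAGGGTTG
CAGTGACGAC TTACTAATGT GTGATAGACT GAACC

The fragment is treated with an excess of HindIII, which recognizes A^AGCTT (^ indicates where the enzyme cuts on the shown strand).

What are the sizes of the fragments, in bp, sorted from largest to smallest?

156, 79 bp

The HindIII site (AAGCTT) starts at position 156.
HindIII cuts after the first base of each site, so after position 156.
Linear molecule, 1 cut → 2 fragments:
  1–156 → 156 bp
  157–235 → 79 bp
Sorted largest to smallest: 156, 79 bp.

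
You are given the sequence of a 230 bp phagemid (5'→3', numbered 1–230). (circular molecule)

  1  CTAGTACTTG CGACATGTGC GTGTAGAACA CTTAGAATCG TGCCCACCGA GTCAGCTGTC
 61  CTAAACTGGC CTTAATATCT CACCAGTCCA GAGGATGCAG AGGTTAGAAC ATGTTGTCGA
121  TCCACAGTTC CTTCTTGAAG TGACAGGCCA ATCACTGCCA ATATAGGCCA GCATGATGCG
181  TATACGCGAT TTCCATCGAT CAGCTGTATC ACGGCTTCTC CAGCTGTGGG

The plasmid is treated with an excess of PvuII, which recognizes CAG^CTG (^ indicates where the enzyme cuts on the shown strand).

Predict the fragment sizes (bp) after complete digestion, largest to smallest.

148, 62, 20 bp

PvuII sites (CAGCTG) start at positions 53, 201, 221.
PvuII cuts after base 3 of each site, so after positions 55, 203, 223.
Circular molecule, 3 cuts → 3 fragments:
  56–203 → 148 bp
  204–223 → 20 bp
  224–230 then 1–55 → 7 + 55 = 62 bp
Sorted largest to smallest: 148, 62, 20 bp.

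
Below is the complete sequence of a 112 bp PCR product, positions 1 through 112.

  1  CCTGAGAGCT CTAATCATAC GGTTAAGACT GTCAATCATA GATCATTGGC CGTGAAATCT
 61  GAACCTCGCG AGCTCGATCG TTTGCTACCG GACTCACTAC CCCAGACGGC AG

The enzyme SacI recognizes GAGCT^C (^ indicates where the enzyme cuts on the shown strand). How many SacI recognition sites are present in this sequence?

GAGCTC occurs starting at positions 6, 70.
SacI cuts at 2 sites.

2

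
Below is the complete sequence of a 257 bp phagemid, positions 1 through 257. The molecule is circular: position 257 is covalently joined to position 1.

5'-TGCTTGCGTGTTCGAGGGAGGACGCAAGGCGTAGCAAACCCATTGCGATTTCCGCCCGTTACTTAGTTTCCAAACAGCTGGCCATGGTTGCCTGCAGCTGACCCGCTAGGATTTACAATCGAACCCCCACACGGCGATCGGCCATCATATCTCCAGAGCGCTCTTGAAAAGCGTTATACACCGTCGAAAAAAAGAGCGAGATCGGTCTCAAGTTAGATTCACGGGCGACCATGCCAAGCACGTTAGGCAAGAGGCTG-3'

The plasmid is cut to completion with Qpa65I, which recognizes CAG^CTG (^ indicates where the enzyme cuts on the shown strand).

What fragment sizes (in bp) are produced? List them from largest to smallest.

Qpa65I sites (CAGCTG) start at positions 75, 95.
Qpa65I cuts after base 3 of each site, so after positions 77, 97.
Circular molecule, 2 cuts → 2 fragments:
  78–97 → 20 bp
  98–257 then 1–77 → 160 + 77 = 237 bp
Sorted largest to smallest: 237, 20 bp.

237, 20 bp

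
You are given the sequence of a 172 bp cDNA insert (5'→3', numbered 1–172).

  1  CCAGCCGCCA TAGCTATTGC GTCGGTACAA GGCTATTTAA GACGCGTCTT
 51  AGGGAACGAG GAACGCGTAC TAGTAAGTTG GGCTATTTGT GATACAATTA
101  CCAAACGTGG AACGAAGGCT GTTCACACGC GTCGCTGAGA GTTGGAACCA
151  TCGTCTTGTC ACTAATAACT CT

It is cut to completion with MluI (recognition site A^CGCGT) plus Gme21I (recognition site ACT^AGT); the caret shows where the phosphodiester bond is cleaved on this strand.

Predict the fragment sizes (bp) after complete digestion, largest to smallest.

MluI sites (ACGCGT) start at positions 42, 63, 127.
MluI cuts after the first base of each site, so after positions 42, 63, 127.
The Gme21I site (ACTAGT) starts at position 69.
Gme21I cuts after base 3 of each site, so after position 71.
Combined cut positions: 42, 63, 71, 127.
Linear molecule, 4 cuts → 5 fragments:
  1–42 → 42 bp
  43–63 → 21 bp
  64–71 → 8 bp
  72–127 → 56 bp
  128–172 → 45 bp
Sorted largest to smallest: 56, 45, 42, 21, 8 bp.

56, 45, 42, 21, 8 bp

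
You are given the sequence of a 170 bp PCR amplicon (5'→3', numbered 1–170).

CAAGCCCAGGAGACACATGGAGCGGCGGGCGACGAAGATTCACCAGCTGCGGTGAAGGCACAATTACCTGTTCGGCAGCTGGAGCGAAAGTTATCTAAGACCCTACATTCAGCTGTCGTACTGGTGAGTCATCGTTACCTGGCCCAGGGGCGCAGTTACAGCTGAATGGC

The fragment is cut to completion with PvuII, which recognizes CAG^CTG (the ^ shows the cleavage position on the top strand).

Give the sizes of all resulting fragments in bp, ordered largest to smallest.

49, 46, 34, 32, 9 bp

PvuII sites (CAGCTG) start at positions 44, 76, 110, 159.
PvuII cuts after base 3 of each site, so after positions 46, 78, 112, 161.
Linear molecule, 4 cuts → 5 fragments:
  1–46 → 46 bp
  47–78 → 32 bp
  79–112 → 34 bp
  113–161 → 49 bp
  162–170 → 9 bp
Sorted largest to smallest: 49, 46, 34, 32, 9 bp.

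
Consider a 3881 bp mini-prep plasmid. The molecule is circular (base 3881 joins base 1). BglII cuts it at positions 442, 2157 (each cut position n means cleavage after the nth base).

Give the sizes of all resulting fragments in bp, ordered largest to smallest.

2166, 1715 bp

Circular molecule, 2 cuts → 2 fragments:
  2157 − 442 = 1715 bp
  wrap: 3881 − 2157 + 442 = 2166 bp
Sorted largest to smallest: 2166, 1715 bp.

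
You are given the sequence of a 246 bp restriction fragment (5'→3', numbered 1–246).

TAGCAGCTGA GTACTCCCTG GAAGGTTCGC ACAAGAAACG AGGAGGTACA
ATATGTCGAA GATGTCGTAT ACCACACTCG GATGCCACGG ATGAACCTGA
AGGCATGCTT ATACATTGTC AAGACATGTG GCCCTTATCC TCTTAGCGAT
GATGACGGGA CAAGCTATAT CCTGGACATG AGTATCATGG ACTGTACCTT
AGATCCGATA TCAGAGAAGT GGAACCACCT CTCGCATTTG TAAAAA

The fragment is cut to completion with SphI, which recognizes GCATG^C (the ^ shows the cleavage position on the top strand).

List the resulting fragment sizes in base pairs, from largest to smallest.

139, 107 bp

The SphI site (GCATGC) starts at position 103.
SphI cuts after base 5 of each site (before the last base), so after position 107.
Linear molecule, 1 cut → 2 fragments:
  1–107 → 107 bp
  108–246 → 139 bp
Sorted largest to smallest: 139, 107 bp.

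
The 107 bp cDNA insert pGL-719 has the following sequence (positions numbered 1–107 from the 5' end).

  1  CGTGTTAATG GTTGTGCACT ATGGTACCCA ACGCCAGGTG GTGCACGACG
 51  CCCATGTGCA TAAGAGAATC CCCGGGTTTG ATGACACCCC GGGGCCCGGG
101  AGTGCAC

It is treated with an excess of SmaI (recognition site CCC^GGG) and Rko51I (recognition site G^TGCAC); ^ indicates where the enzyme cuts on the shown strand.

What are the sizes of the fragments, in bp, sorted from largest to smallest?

32, 27, 17, 14, 7, 5, 5 bp

SmaI sites (CCCGGG) start at positions 71, 88, 95.
SmaI cuts after base 3 of each site, so after positions 73, 90, 97.
Rko51I sites (GTGCAC) start at positions 14, 41, 102.
Rko51I cuts after the first base of each site, so after positions 14, 41, 102.
Combined cut positions: 14, 41, 73, 90, 97, 102.
Linear molecule, 6 cuts → 7 fragments:
  1–14 → 14 bp
  15–41 → 27 bp
  42–73 → 32 bp
  74–90 → 17 bp
  91–97 → 7 bp
  98–102 → 5 bp
  103–107 → 5 bp
Sorted largest to smallest: 32, 27, 17, 14, 7, 5, 5 bp.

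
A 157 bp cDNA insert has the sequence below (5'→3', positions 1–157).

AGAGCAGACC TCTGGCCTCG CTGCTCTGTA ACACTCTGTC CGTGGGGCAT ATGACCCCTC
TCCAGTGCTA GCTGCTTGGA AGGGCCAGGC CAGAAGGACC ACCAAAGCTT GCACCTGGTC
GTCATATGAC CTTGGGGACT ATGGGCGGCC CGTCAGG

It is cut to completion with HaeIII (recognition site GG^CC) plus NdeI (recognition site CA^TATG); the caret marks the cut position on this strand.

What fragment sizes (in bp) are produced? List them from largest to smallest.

HaeIII sites (GGCC) start at positions 14, 83, 88, 147.
HaeIII cuts after base 2 of each site, so after positions 15, 84, 89, 148.
NdeI sites (CATATG) start at positions 48, 123.
NdeI cuts after base 2 of each site, so after positions 49, 124.
Combined cut positions: 15, 49, 84, 89, 124, 148.
Linear molecule, 6 cuts → 7 fragments:
  1–15 → 15 bp
  16–49 → 34 bp
  50–84 → 35 bp
  85–89 → 5 bp
  90–124 → 35 bp
  125–148 → 24 bp
  149–157 → 9 bp
Sorted largest to smallest: 35, 35, 34, 24, 15, 9, 5 bp.

35, 35, 34, 24, 15, 9, 5 bp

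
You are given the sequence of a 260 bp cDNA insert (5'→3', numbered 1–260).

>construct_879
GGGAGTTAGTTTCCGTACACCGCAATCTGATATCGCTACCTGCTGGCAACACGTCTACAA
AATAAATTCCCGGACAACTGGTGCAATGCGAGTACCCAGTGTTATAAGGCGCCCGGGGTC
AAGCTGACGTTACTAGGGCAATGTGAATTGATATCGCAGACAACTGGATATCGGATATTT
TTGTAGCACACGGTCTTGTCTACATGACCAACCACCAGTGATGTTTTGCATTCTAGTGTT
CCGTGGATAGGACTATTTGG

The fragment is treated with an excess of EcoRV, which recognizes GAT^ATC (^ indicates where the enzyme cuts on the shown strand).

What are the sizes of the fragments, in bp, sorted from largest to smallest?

EcoRV sites (GATATC) start at positions 29, 150, 167.
EcoRV cuts after base 3 of each site, so after positions 31, 152, 169.
Linear molecule, 3 cuts → 4 fragments:
  1–31 → 31 bp
  32–152 → 121 bp
  153–169 → 17 bp
  170–260 → 91 bp
Sorted largest to smallest: 121, 91, 31, 17 bp.

121, 91, 31, 17 bp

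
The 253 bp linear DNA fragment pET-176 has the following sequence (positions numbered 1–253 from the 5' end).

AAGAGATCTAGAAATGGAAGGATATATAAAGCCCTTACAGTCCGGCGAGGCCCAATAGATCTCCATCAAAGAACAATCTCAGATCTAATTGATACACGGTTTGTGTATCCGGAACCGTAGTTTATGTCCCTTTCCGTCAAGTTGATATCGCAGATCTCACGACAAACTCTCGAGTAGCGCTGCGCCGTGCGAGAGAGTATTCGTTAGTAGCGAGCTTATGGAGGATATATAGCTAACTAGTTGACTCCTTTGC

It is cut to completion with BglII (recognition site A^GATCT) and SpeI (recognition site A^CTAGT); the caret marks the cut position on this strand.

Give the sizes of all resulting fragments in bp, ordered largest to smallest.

BglII sites (AGATCT) start at positions 4, 57, 81, 152.
BglII cuts after the first base of each site, so after positions 4, 57, 81, 152.
The SpeI site (ACTAGT) starts at position 236.
SpeI cuts after the first base of each site, so after position 236.
Combined cut positions: 4, 57, 81, 152, 236.
Linear molecule, 5 cuts → 6 fragments:
  1–4 → 4 bp
  5–57 → 53 bp
  58–81 → 24 bp
  82–152 → 71 bp
  153–236 → 84 bp
  237–253 → 17 bp
Sorted largest to smallest: 84, 71, 53, 24, 17, 4 bp.

84, 71, 53, 24, 17, 4 bp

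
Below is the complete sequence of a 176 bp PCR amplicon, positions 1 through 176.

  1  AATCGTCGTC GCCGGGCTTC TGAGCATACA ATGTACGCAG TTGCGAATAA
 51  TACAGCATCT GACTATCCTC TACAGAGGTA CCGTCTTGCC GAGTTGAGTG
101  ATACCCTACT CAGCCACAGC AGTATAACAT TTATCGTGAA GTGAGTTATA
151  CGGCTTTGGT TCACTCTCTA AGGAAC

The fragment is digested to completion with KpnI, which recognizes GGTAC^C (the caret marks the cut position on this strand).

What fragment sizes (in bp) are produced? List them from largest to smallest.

The KpnI site (GGTACC) starts at position 77.
KpnI cuts after base 5 of each site (before the last base), so after position 81.
Linear molecule, 1 cut → 2 fragments:
  1–81 → 81 bp
  82–176 → 95 bp
Sorted largest to smallest: 95, 81 bp.

95, 81 bp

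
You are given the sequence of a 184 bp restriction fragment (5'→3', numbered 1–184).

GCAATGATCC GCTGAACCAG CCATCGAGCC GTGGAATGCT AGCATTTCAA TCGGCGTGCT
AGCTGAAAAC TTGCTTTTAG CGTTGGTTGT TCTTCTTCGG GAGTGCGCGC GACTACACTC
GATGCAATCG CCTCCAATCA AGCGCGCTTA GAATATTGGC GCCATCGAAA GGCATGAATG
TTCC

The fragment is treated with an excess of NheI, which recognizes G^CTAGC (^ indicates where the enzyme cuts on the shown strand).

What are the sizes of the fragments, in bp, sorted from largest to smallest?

NheI sites (GCTAGC) start at positions 38, 58.
NheI cuts after the first base of each site, so after positions 38, 58.
Linear molecule, 2 cuts → 3 fragments:
  1–38 → 38 bp
  39–58 → 20 bp
  59–184 → 126 bp
Sorted largest to smallest: 126, 38, 20 bp.

126, 38, 20 bp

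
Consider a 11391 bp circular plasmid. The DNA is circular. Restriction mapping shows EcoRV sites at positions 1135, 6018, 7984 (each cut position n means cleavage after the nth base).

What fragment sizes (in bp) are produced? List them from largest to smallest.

Circular molecule, 3 cuts → 3 fragments:
  6018 − 1135 = 4883 bp
  7984 − 6018 = 1966 bp
  wrap: 11391 − 7984 + 1135 = 4542 bp
Sorted largest to smallest: 4883, 4542, 1966 bp.

4883, 4542, 1966 bp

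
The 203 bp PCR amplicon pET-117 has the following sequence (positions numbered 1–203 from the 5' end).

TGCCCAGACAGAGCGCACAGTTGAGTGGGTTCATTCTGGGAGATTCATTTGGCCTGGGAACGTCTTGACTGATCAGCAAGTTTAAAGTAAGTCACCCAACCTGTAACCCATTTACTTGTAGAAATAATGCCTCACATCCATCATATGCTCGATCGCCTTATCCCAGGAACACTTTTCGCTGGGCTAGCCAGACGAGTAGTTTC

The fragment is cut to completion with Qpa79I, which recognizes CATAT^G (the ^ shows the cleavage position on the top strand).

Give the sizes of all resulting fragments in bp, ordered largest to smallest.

146, 57 bp

The Qpa79I site (CATATG) starts at position 142.
Qpa79I cuts after base 5 of each site (before the last base), so after position 146.
Linear molecule, 1 cut → 2 fragments:
  1–146 → 146 bp
  147–203 → 57 bp
Sorted largest to smallest: 146, 57 bp.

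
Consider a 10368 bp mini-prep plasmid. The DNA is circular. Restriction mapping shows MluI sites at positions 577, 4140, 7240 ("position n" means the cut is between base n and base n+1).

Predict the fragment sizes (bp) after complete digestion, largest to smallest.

3705, 3563, 3100 bp

Circular molecule, 3 cuts → 3 fragments:
  4140 − 577 = 3563 bp
  7240 − 4140 = 3100 bp
  wrap: 10368 − 7240 + 577 = 3705 bp
Sorted largest to smallest: 3705, 3563, 3100 bp.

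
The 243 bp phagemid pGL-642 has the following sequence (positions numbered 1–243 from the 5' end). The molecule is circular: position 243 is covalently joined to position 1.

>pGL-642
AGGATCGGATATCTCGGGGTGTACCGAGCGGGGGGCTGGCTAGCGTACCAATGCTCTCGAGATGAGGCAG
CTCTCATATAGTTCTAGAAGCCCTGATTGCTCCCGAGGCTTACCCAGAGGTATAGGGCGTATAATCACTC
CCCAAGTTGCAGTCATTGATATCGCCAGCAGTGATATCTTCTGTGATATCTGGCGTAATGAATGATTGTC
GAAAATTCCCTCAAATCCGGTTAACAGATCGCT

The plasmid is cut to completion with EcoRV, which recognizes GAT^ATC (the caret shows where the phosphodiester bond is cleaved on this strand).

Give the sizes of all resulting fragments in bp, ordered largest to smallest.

EcoRV sites (GATATC) start at positions 8, 158, 173, 185.
EcoRV cuts after base 3 of each site, so after positions 10, 160, 175, 187.
Circular molecule, 4 cuts → 4 fragments:
  11–160 → 150 bp
  161–175 → 15 bp
  176–187 → 12 bp
  188–243 then 1–10 → 56 + 10 = 66 bp
Sorted largest to smallest: 150, 66, 15, 12 bp.

150, 66, 15, 12 bp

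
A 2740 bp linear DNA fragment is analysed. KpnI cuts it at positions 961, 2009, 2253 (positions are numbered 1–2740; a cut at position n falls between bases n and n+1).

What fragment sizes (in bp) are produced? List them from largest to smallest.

1048, 961, 487, 244 bp

Linear molecule, 3 cuts → 4 fragments:
  961 − 0 = 961 bp
  2009 − 961 = 1048 bp
  2253 − 2009 = 244 bp
  2740 − 2253 = 487 bp
Sorted largest to smallest: 1048, 961, 487, 244 bp.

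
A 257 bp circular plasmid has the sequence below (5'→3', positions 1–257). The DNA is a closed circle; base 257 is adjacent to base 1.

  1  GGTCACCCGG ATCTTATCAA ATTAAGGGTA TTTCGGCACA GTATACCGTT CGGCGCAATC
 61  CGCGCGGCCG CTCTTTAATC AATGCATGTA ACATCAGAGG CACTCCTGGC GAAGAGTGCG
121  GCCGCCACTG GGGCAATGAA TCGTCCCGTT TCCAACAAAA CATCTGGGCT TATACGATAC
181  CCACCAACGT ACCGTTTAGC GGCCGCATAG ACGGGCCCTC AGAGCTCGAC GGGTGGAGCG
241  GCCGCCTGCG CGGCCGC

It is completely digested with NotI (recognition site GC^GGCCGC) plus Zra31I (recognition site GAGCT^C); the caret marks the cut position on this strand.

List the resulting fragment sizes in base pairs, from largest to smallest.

81, 71, 54, 26, 13, 12 bp

NotI sites (GCGGCCGC) start at positions 64, 118, 199, 238, 250.
NotI cuts after base 2 of each site, so after positions 65, 119, 200, 239, 251.
The Zra31I site (GAGCTC) starts at position 222.
Zra31I cuts after base 5 of each site (before the last base), so after position 226.
Combined cut positions: 65, 119, 200, 226, 239, 251.
Circular molecule, 6 cuts → 6 fragments:
  66–119 → 54 bp
  120–200 → 81 bp
  201–226 → 26 bp
  227–239 → 13 bp
  240–251 → 12 bp
  252–257 then 1–65 → 6 + 65 = 71 bp
Sorted largest to smallest: 81, 71, 54, 26, 13, 12 bp.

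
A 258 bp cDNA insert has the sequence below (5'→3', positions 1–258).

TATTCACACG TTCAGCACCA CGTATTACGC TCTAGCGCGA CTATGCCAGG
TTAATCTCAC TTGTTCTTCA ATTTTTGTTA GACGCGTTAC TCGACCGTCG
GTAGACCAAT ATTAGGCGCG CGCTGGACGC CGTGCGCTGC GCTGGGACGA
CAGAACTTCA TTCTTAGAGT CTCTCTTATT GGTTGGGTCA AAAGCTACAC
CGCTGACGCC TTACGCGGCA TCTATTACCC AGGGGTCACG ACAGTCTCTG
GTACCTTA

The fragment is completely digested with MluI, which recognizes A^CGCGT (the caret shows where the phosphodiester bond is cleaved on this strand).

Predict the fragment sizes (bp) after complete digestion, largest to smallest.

176, 82 bp

The MluI site (ACGCGT) starts at position 82.
MluI cuts after the first base of each site, so after position 82.
Linear molecule, 1 cut → 2 fragments:
  1–82 → 82 bp
  83–258 → 176 bp
Sorted largest to smallest: 176, 82 bp.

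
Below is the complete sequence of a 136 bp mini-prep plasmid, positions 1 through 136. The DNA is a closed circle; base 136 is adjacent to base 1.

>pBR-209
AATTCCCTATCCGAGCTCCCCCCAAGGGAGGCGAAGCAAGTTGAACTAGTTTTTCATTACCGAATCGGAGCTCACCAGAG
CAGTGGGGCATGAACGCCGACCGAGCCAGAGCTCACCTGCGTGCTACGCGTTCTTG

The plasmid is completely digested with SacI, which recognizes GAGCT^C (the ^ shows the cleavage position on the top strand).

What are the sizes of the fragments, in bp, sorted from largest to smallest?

SacI sites (GAGCTC) start at positions 13, 68, 109.
SacI cuts after base 5 of each site (before the last base), so after positions 17, 72, 113.
Circular molecule, 3 cuts → 3 fragments:
  18–72 → 55 bp
  73–113 → 41 bp
  114–136 then 1–17 → 23 + 17 = 40 bp
Sorted largest to smallest: 55, 41, 40 bp.

55, 41, 40 bp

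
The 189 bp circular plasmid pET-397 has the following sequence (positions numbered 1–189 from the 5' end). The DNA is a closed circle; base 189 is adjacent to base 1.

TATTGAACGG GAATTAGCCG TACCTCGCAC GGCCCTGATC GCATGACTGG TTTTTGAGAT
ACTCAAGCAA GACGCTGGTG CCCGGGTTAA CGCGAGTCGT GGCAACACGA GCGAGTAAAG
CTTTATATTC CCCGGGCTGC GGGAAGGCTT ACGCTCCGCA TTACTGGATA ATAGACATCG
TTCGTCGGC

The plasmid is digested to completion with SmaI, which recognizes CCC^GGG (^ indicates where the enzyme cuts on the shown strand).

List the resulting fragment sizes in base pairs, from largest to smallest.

SmaI sites (CCCGGG) start at positions 81, 131.
SmaI cuts after base 3 of each site, so after positions 83, 133.
Circular molecule, 2 cuts → 2 fragments:
  84–133 → 50 bp
  134–189 then 1–83 → 56 + 83 = 139 bp
Sorted largest to smallest: 139, 50 bp.

139, 50 bp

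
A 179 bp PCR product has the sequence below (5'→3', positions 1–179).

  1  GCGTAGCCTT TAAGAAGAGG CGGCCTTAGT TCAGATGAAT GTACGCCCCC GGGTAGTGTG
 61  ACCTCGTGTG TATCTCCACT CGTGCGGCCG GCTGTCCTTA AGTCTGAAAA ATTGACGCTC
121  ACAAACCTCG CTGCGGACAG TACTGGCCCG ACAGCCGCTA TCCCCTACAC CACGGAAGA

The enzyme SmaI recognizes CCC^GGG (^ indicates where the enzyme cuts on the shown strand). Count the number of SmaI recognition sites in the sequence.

1

CCCGGG occurs starting at position 48.
SmaI cuts at 1 site.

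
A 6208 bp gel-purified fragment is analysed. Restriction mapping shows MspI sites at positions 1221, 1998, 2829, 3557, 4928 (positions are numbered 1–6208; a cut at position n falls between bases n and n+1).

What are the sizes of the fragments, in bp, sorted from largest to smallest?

1371, 1280, 1221, 831, 777, 728 bp

Linear molecule, 5 cuts → 6 fragments:
  1221 − 0 = 1221 bp
  1998 − 1221 = 777 bp
  2829 − 1998 = 831 bp
  3557 − 2829 = 728 bp
  4928 − 3557 = 1371 bp
  6208 − 4928 = 1280 bp
Sorted largest to smallest: 1371, 1280, 1221, 831, 777, 728 bp.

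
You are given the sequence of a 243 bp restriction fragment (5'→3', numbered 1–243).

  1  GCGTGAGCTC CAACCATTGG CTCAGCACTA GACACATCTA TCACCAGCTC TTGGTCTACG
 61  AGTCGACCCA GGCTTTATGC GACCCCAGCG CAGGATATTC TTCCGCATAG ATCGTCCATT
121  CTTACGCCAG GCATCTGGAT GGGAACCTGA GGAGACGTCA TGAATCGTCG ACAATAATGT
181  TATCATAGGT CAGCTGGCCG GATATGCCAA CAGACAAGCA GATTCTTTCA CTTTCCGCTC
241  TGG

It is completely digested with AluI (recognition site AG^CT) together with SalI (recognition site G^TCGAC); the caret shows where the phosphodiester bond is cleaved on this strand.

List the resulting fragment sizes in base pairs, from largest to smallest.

AluI sites (AGCT) start at positions 6, 46, 192.
AluI cuts after base 2 of each site, so after positions 7, 47, 193.
SalI sites (GTCGAC) start at positions 62, 167.
SalI cuts after the first base of each site, so after positions 62, 167.
Combined cut positions: 7, 47, 62, 167, 193.
Linear molecule, 5 cuts → 6 fragments:
  1–7 → 7 bp
  8–47 → 40 bp
  48–62 → 15 bp
  63–167 → 105 bp
  168–193 → 26 bp
  194–243 → 50 bp
Sorted largest to smallest: 105, 50, 40, 26, 15, 7 bp.

105, 50, 40, 26, 15, 7 bp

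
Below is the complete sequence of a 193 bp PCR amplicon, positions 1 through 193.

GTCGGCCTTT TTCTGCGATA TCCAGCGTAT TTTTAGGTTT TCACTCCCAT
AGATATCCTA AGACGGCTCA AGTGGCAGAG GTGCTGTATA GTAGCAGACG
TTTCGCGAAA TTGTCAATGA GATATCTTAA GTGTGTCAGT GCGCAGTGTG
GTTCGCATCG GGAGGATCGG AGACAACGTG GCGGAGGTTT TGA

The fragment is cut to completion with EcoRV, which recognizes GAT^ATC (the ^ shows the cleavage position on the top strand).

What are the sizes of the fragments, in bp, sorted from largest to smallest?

70, 69, 35, 19 bp

EcoRV sites (GATATC) start at positions 17, 52, 121.
EcoRV cuts after base 3 of each site, so after positions 19, 54, 123.
Linear molecule, 3 cuts → 4 fragments:
  1–19 → 19 bp
  20–54 → 35 bp
  55–123 → 69 bp
  124–193 → 70 bp
Sorted largest to smallest: 70, 69, 35, 19 bp.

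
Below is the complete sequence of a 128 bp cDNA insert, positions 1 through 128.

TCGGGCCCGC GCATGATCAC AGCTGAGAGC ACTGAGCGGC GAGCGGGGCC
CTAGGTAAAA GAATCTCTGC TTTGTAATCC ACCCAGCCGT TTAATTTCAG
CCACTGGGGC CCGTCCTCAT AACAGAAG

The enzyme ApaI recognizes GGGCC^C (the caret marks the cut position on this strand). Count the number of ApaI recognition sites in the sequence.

GGGCCC occurs starting at positions 3, 46, 107.
ApaI cuts at 3 sites.

3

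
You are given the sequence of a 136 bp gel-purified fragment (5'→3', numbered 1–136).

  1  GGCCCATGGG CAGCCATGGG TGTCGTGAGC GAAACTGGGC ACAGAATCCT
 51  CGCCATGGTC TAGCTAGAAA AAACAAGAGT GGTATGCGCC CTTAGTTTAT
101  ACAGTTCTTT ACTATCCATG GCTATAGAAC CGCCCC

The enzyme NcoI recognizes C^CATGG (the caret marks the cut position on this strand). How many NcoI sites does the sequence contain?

4

CCATGG occurs starting at positions 4, 14, 53, 116.
NcoI cuts at 4 sites.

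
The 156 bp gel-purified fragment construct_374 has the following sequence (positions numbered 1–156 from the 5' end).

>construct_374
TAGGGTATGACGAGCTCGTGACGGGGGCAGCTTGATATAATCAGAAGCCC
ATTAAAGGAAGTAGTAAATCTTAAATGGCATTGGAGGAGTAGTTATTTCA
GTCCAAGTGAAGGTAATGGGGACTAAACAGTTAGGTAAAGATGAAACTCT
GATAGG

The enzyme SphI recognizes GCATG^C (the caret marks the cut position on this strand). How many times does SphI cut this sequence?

No occurrence of GCATGC is present in the sequence.
SphI does not cut: 0 sites.

0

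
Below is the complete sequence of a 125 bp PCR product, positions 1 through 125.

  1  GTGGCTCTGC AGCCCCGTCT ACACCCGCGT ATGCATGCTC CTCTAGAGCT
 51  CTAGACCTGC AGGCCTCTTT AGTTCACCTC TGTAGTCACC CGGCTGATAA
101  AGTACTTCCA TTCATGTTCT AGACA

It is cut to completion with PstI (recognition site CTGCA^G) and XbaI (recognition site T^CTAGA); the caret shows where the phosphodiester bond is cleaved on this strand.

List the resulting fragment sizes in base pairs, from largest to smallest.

57, 31, 11, 11, 8, 7 bp

PstI sites (CTGCAG) start at positions 7, 57.
PstI cuts after base 5 of each site (before the last base), so after positions 11, 61.
XbaI sites (TCTAGA) start at positions 42, 50, 118.
XbaI cuts after the first base of each site, so after positions 42, 50, 118.
Combined cut positions: 11, 42, 50, 61, 118.
Linear molecule, 5 cuts → 6 fragments:
  1–11 → 11 bp
  12–42 → 31 bp
  43–50 → 8 bp
  51–61 → 11 bp
  62–118 → 57 bp
  119–125 → 7 bp
Sorted largest to smallest: 57, 31, 11, 11, 8, 7 bp.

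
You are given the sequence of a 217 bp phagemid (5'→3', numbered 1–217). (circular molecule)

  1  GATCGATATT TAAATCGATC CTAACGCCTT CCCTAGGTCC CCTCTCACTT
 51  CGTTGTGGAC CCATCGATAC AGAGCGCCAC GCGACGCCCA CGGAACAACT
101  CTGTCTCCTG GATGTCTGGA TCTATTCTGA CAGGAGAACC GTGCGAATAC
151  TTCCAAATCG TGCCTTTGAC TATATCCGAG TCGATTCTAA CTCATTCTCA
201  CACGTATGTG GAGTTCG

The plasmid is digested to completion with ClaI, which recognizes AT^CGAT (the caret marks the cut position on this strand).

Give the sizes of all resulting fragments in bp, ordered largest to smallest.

156, 49, 12 bp

ClaI sites (ATCGAT) start at positions 2, 14, 63.
ClaI cuts after base 2 of each site, so after positions 3, 15, 64.
Circular molecule, 3 cuts → 3 fragments:
  4–15 → 12 bp
  16–64 → 49 bp
  65–217 then 1–3 → 153 + 3 = 156 bp
Sorted largest to smallest: 156, 49, 12 bp.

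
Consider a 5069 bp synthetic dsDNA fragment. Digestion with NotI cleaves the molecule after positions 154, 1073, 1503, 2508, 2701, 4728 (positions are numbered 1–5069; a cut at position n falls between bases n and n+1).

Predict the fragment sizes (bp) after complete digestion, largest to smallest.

2027, 1005, 919, 430, 341, 193, 154 bp

Linear molecule, 6 cuts → 7 fragments:
  154 − 0 = 154 bp
  1073 − 154 = 919 bp
  1503 − 1073 = 430 bp
  2508 − 1503 = 1005 bp
  2701 − 2508 = 193 bp
  4728 − 2701 = 2027 bp
  5069 − 4728 = 341 bp
Sorted largest to smallest: 2027, 1005, 919, 430, 341, 193, 154 bp.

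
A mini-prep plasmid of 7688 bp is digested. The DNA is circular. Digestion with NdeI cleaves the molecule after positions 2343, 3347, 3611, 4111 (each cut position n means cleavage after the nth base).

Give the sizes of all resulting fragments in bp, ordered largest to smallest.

5920, 1004, 500, 264 bp

Circular molecule, 4 cuts → 4 fragments:
  3347 − 2343 = 1004 bp
  3611 − 3347 = 264 bp
  4111 − 3611 = 500 bp
  wrap: 7688 − 4111 + 2343 = 5920 bp
Sorted largest to smallest: 5920, 1004, 500, 264 bp.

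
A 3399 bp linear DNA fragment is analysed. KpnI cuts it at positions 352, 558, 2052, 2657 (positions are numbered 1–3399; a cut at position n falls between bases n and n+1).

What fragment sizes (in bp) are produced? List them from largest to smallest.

1494, 742, 605, 352, 206 bp

Linear molecule, 4 cuts → 5 fragments:
  352 − 0 = 352 bp
  558 − 352 = 206 bp
  2052 − 558 = 1494 bp
  2657 − 2052 = 605 bp
  3399 − 2657 = 742 bp
Sorted largest to smallest: 1494, 742, 605, 352, 206 bp.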